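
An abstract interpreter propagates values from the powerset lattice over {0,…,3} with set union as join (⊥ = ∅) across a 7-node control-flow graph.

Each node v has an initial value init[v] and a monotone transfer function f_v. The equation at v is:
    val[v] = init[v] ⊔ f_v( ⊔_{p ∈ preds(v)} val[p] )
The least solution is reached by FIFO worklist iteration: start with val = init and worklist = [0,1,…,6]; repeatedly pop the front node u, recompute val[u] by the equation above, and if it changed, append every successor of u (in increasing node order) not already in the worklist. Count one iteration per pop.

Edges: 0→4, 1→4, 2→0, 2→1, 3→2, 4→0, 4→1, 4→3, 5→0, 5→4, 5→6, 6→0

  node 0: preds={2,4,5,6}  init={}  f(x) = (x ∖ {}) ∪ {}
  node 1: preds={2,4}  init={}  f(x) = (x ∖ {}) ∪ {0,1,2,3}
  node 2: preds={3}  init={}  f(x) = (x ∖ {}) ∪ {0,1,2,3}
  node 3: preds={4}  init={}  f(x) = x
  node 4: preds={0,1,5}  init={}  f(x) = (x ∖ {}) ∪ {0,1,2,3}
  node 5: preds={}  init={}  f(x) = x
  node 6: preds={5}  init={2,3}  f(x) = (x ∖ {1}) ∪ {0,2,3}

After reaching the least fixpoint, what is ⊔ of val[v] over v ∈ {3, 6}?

Iteration log — 12 steps:
  step 1. node 0  ⊔preds={2,3}  new={2,3}  old={}  +wl: 
  step 2. node 1  ⊔preds={}  new={0,1,2,3}  old={}  +wl: 
  step 3. node 2  ⊔preds={}  new={0,1,2,3}  old={}  +wl: 0,1
  step 4. node 3  ⊔preds={}  new={}  stable
  step 5. node 4  ⊔preds={0,1,2,3}  new={0,1,2,3}  old={}  +wl: 3
  step 6. node 5  ⊔preds={}  new={}  stable
  step 7. node 6  ⊔preds={}  new={0,2,3}  old={2,3}  +wl: 
  step 8. node 0  ⊔preds={0,1,2,3}  new={0,1,2,3}  old={2,3}  +wl: 4
  step 9. node 1  ⊔preds={0,1,2,3}  new={0,1,2,3}  stable
  step 10. node 3  ⊔preds={0,1,2,3}  new={0,1,2,3}  old={}  +wl: 2
  step 11. node 4  ⊔preds={0,1,2,3}  new={0,1,2,3}  stable
  step 12. node 2  ⊔preds={0,1,2,3}  new={0,1,2,3}  stable

Least fixpoint reached:
  node 0: {0,1,2,3}
  node 1: {0,1,2,3}
  node 2: {0,1,2,3}
  node 3: {0,1,2,3}
  node 4: {0,1,2,3}
  node 5: {}
  node 6: {0,2,3}

{0,1,2,3}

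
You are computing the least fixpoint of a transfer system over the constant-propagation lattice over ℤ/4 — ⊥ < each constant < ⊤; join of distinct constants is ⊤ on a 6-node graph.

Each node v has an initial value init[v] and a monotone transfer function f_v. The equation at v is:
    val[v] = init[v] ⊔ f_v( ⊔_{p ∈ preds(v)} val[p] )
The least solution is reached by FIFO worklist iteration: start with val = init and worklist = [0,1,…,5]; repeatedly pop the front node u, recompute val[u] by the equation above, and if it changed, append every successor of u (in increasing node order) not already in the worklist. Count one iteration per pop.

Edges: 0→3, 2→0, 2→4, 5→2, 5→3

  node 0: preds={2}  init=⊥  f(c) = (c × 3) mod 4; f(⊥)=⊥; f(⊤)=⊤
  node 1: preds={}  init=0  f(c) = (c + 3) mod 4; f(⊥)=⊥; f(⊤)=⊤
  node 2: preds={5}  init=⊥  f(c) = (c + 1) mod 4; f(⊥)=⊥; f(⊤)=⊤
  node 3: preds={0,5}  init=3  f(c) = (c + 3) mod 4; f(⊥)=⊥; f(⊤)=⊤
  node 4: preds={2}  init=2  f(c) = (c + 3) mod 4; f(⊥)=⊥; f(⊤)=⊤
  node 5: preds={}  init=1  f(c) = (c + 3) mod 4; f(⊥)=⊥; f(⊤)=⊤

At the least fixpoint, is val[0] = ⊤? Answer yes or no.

Trace (8 dequeues):
  [1] u=0 | in ⊥ | out ⊥ | ==
  [2] u=1 | in ⊥ | out 0 | ==
  [3] u=2 | in 1 | out 2 | prev ⊥ | push {0}
  [4] u=3 | in 1 | out ⊤ | prev 3 | push {}
  [5] u=4 | in 2 | out ⊤ | prev 2 | push {}
  [6] u=5 | in ⊥ | out 1 | ==
  [7] u=0 | in 2 | out 2 | prev ⊥ | push {3}
  [8] u=3 | in ⊤ | out ⊤ | ==

Converged values:
  [0] 2
  [1] 0
  [2] 2
  [3] ⊤
  [4] ⊤
  [5] 1

no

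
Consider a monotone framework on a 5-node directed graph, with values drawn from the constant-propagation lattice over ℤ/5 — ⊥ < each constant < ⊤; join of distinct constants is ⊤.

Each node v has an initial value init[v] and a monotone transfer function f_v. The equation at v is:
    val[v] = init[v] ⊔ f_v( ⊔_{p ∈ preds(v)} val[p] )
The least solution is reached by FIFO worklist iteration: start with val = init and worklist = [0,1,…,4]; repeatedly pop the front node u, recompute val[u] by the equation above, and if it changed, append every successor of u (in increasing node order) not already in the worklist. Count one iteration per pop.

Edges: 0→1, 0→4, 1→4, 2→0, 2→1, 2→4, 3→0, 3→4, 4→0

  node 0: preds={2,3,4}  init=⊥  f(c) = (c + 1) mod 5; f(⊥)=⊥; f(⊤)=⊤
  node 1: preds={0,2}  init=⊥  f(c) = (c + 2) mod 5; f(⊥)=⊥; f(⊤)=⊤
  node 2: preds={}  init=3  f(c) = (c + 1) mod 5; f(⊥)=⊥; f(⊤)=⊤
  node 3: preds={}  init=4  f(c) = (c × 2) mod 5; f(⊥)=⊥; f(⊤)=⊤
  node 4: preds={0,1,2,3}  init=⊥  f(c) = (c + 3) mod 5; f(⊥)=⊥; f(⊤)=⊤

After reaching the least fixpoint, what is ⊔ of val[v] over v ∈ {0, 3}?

Trace (6 dequeues):
  [1] u=0 | in ⊤ | out ⊤ | prev ⊥ | push {}
  [2] u=1 | in ⊤ | out ⊤ | prev ⊥ | push {}
  [3] u=2 | in ⊥ | out 3 | ==
  [4] u=3 | in ⊥ | out 4 | ==
  [5] u=4 | in ⊤ | out ⊤ | prev ⊥ | push {0}
  [6] u=0 | in ⊤ | out ⊤ | ==

Converged values:
  [0] ⊤
  [1] ⊤
  [2] 3
  [3] 4
  [4] ⊤

⊤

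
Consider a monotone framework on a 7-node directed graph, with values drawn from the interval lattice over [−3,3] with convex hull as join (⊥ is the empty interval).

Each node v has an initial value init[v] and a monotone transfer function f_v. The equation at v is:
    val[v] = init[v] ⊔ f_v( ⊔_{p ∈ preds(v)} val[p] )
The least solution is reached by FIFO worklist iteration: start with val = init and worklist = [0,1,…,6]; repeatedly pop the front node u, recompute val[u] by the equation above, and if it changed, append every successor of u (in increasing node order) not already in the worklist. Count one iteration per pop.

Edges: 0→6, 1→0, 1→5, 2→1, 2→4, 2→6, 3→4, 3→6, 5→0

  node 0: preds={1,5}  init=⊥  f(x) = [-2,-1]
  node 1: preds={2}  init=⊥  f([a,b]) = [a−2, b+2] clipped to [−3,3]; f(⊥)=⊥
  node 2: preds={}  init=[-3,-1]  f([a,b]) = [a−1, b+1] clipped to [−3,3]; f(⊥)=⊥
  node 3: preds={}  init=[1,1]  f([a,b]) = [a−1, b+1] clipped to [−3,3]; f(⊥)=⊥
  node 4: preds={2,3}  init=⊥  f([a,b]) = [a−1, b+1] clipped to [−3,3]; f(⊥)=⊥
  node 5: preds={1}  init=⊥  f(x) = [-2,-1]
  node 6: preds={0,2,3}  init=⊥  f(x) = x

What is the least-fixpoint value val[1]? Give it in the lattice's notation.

Iteration log — 8 steps:
  step 1. node 0  ⊔preds=⊥  new=[-2,-1]  old=⊥  +wl: 
  step 2. node 1  ⊔preds=[-3,-1]  new=[-3,1]  old=⊥  +wl: 0
  step 3. node 2  ⊔preds=⊥  new=[-3,-1]  stable
  step 4. node 3  ⊔preds=⊥  new=[1,1]  stable
  step 5. node 4  ⊔preds=[-3,1]  new=[-3,2]  old=⊥  +wl: 
  step 6. node 5  ⊔preds=[-3,1]  new=[-2,-1]  old=⊥  +wl: 
  step 7. node 6  ⊔preds=[-3,1]  new=[-3,1]  old=⊥  +wl: 
  step 8. node 0  ⊔preds=[-3,1]  new=[-2,-1]  stable

Least fixpoint reached:
  node 0: [-2,-1]
  node 1: [-3,1]
  node 2: [-3,-1]
  node 3: [1,1]
  node 4: [-3,2]
  node 5: [-2,-1]
  node 6: [-3,1]

[-3,1]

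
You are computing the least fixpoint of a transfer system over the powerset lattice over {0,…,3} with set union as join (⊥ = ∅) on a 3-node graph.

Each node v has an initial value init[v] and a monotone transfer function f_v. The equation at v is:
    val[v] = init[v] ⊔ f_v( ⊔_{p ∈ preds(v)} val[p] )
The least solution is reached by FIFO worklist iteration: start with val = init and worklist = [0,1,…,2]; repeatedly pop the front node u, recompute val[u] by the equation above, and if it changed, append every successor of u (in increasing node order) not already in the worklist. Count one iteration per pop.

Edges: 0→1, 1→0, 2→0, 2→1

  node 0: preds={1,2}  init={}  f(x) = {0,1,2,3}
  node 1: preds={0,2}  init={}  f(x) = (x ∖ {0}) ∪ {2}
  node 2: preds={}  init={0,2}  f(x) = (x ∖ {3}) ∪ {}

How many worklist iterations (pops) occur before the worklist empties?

4

Worklist (4 pops):
  #1 pop 0: in={0,2} → {0,1,2,3} (was {}); enqueue []
  #2 pop 1: in={0,1,2,3} → {1,2,3} (was {}); enqueue [0]
  #3 pop 2: in={} → {0,2} (no change)
  #4 pop 0: in={0,1,2,3} → {0,1,2,3} (no change)

Fixpoint:
  val[0] = {0,1,2,3}
  val[1] = {1,2,3}
  val[2] = {0,2}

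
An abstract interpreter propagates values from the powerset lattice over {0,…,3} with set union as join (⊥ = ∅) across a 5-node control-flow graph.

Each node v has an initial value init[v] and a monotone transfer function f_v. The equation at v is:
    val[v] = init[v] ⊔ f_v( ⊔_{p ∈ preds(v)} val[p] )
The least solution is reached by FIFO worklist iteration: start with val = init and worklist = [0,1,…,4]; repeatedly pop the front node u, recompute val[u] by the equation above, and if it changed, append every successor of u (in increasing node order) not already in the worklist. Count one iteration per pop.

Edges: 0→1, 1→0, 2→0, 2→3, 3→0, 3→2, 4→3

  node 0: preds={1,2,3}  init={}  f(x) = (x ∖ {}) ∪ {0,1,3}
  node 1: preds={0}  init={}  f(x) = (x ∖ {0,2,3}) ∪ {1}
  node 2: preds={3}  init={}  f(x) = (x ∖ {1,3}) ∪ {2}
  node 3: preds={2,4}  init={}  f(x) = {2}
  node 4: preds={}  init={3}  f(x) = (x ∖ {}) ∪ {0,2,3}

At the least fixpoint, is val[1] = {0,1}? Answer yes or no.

no

Trace (9 dequeues):
  [1] u=0 | in {} | out {0,1,3} | prev {} | push {}
  [2] u=1 | in {0,1,3} | out {1} | prev {} | push {0}
  [3] u=2 | in {} | out {2} | prev {} | push {}
  [4] u=3 | in {2,3} | out {2} | prev {} | push {2}
  [5] u=4 | in {} | out {0,2,3} | prev {3} | push {3}
  [6] u=0 | in {1,2} | out {0,1,2,3} | prev {0,1,3} | push {1}
  [7] u=2 | in {2} | out {2} | ==
  [8] u=3 | in {0,2,3} | out {2} | ==
  [9] u=1 | in {0,1,2,3} | out {1} | ==

Converged values:
  [0] {0,1,2,3}
  [1] {1}
  [2] {2}
  [3] {2}
  [4] {0,2,3}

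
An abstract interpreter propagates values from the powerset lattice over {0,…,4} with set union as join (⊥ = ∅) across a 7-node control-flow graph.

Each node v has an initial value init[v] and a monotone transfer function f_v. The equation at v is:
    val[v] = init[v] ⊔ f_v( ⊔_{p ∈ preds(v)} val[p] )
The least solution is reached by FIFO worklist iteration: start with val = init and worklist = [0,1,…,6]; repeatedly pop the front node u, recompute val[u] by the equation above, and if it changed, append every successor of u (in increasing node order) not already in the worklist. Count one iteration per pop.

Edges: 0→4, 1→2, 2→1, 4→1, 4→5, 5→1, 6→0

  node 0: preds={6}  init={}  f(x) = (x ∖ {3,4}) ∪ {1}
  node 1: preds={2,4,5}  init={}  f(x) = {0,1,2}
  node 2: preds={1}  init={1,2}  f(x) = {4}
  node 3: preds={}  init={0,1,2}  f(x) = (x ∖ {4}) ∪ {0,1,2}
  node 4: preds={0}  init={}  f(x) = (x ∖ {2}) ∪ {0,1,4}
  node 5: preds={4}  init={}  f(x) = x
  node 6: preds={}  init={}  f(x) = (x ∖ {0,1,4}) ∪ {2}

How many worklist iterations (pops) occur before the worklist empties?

10

Worklist (10 pops):
  #1 pop 0: in={} → {1} (was {}); enqueue []
  #2 pop 1: in={1,2} → {0,1,2} (was {}); enqueue []
  #3 pop 2: in={0,1,2} → {1,2,4} (was {1,2}); enqueue [1]
  #4 pop 3: in={} → {0,1,2} (no change)
  #5 pop 4: in={1} → {0,1,4} (was {}); enqueue []
  #6 pop 5: in={0,1,4} → {0,1,4} (was {}); enqueue []
  #7 pop 6: in={} → {2} (was {}); enqueue [0]
  #8 pop 1: in={0,1,2,4} → {0,1,2} (no change)
  #9 pop 0: in={2} → {1,2} (was {1}); enqueue [4]
  #10 pop 4: in={1,2} → {0,1,4} (no change)

Fixpoint:
  val[0] = {1,2}
  val[1] = {0,1,2}
  val[2] = {1,2,4}
  val[3] = {0,1,2}
  val[4] = {0,1,4}
  val[5] = {0,1,4}
  val[6] = {2}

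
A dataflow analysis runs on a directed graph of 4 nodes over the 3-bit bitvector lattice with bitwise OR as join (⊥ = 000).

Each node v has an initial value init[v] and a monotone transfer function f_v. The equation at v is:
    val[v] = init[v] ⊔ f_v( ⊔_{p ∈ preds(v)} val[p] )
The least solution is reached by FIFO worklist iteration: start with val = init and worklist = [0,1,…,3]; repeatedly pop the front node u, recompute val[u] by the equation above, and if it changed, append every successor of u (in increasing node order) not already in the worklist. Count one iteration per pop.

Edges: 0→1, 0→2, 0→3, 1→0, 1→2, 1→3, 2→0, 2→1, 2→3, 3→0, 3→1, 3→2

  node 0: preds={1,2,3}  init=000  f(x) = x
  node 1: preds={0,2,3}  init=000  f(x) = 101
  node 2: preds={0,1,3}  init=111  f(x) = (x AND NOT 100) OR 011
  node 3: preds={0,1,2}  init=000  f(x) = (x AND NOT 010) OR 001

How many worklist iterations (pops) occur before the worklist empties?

Worklist (7 pops):
  #1 pop 0: in=111 → 111 (was 000); enqueue []
  #2 pop 1: in=111 → 101 (was 000); enqueue [0]
  #3 pop 2: in=111 → 111 (no change)
  #4 pop 3: in=111 → 101 (was 000); enqueue [1,2]
  #5 pop 0: in=111 → 111 (no change)
  #6 pop 1: in=111 → 101 (no change)
  #7 pop 2: in=111 → 111 (no change)

Fixpoint:
  val[0] = 111
  val[1] = 101
  val[2] = 111
  val[3] = 101

7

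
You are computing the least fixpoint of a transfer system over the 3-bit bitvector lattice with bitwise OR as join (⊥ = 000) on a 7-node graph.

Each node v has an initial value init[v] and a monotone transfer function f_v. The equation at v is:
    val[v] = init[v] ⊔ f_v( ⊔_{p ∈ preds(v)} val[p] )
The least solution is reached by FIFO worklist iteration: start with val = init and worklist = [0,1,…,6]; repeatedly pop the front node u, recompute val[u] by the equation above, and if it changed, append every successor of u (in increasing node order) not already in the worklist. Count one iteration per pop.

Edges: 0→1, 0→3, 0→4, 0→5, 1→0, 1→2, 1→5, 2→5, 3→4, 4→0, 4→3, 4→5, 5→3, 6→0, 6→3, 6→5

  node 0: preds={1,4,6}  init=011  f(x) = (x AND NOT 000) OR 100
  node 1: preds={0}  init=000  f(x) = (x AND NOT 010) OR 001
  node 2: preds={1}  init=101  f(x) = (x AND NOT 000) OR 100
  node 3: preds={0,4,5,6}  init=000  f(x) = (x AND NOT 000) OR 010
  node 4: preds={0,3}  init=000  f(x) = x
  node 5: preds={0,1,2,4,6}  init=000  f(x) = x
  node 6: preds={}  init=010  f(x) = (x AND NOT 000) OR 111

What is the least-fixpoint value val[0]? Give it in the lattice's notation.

111

Iteration log — 10 steps:
  step 1. node 0  ⊔preds=010  new=111  old=011  +wl: 
  step 2. node 1  ⊔preds=111  new=101  old=000  +wl: 0
  step 3. node 2  ⊔preds=101  new=101  stable
  step 4. node 3  ⊔preds=111  new=111  old=000  +wl: 
  step 5. node 4  ⊔preds=111  new=111  old=000  +wl: 3
  step 6. node 5  ⊔preds=111  new=111  old=000  +wl: 
  step 7. node 6  ⊔preds=000  new=111  old=010  +wl: 5
  step 8. node 0  ⊔preds=111  new=111  stable
  step 9. node 3  ⊔preds=111  new=111  stable
  step 10. node 5  ⊔preds=111  new=111  stable

Least fixpoint reached:
  node 0: 111
  node 1: 101
  node 2: 101
  node 3: 111
  node 4: 111
  node 5: 111
  node 6: 111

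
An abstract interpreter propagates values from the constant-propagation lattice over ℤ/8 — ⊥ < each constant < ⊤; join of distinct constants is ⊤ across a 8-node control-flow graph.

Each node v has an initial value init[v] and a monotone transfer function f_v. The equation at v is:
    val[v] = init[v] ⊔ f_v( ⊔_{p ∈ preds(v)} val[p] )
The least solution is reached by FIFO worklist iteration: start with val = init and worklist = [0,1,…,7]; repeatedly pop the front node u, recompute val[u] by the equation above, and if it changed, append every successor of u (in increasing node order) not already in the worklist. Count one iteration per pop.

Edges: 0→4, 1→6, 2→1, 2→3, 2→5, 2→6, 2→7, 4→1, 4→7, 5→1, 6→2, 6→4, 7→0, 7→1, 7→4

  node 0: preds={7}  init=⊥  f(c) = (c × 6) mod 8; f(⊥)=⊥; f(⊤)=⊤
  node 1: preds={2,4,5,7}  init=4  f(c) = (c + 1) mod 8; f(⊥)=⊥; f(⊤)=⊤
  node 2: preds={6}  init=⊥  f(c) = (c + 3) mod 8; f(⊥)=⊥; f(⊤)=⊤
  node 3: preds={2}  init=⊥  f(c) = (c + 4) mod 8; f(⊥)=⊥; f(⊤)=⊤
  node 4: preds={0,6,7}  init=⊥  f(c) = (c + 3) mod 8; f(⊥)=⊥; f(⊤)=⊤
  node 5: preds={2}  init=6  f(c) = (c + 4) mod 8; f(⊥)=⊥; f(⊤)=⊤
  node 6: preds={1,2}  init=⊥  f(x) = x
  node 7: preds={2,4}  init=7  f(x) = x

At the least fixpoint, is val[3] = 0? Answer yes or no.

no

Worklist (19 pops):
  #1 pop 0: in=7 → 2 (was ⊥); enqueue []
  #2 pop 1: in=⊤ → ⊤ (was 4); enqueue []
  #3 pop 2: in=⊥ → ⊥ (no change)
  #4 pop 3: in=⊥ → ⊥ (no change)
  #5 pop 4: in=⊤ → ⊤ (was ⊥); enqueue [1]
  #6 pop 5: in=⊥ → 6 (no change)
  #7 pop 6: in=⊤ → ⊤ (was ⊥); enqueue [2,4]
  #8 pop 7: in=⊤ → ⊤ (was 7); enqueue [0]
  #9 pop 1: in=⊤ → ⊤ (no change)
  #10 pop 2: in=⊤ → ⊤ (was ⊥); enqueue [1,3,5,6,7]
  #11 pop 4: in=⊤ → ⊤ (no change)
  #12 pop 0: in=⊤ → ⊤ (was 2); enqueue [4]
  #13 pop 1: in=⊤ → ⊤ (no change)
  #14 pop 3: in=⊤ → ⊤ (was ⊥); enqueue []
  #15 pop 5: in=⊤ → ⊤ (was 6); enqueue [1]
  #16 pop 6: in=⊤ → ⊤ (no change)
  #17 pop 7: in=⊤ → ⊤ (no change)
  #18 pop 4: in=⊤ → ⊤ (no change)
  #19 pop 1: in=⊤ → ⊤ (no change)

Fixpoint:
  val[0] = ⊤
  val[1] = ⊤
  val[2] = ⊤
  val[3] = ⊤
  val[4] = ⊤
  val[5] = ⊤
  val[6] = ⊤
  val[7] = ⊤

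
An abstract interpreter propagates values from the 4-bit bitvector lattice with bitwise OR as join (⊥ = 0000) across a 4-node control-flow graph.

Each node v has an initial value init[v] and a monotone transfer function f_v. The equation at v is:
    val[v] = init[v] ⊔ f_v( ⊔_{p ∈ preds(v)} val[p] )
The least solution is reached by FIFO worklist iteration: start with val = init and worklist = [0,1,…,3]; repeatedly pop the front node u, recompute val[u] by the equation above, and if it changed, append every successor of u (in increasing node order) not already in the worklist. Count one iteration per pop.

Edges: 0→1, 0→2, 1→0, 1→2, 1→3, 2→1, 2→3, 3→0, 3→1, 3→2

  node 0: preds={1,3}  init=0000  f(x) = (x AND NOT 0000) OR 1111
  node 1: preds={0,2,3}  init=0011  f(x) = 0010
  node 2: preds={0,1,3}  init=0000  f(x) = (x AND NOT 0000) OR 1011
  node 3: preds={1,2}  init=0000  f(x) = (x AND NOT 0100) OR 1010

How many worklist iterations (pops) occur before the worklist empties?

7

Worklist (7 pops):
  #1 pop 0: in=0011 → 1111 (was 0000); enqueue []
  #2 pop 1: in=1111 → 0011 (no change)
  #3 pop 2: in=1111 → 1111 (was 0000); enqueue [1]
  #4 pop 3: in=1111 → 1011 (was 0000); enqueue [0,2]
  #5 pop 1: in=1111 → 0011 (no change)
  #6 pop 0: in=1011 → 1111 (no change)
  #7 pop 2: in=1111 → 1111 (no change)

Fixpoint:
  val[0] = 1111
  val[1] = 0011
  val[2] = 1111
  val[3] = 1011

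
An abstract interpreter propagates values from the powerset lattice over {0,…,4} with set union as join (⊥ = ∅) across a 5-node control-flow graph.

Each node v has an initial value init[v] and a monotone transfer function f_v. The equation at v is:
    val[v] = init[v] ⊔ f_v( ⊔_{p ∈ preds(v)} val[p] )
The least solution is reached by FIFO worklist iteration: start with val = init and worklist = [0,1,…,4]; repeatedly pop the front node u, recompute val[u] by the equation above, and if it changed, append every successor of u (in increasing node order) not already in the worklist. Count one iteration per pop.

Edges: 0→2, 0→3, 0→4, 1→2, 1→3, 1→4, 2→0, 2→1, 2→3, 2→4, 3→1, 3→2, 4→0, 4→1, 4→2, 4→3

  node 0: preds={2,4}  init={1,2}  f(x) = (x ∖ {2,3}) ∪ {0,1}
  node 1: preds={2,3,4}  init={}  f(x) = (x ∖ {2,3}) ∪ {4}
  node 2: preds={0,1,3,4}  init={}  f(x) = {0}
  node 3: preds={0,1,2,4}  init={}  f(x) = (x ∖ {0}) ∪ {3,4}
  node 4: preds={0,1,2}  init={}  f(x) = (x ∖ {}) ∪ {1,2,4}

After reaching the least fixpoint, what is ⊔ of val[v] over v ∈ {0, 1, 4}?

Trace (10 dequeues):
  [1] u=0 | in {} | out {0,1,2} | prev {1,2} | push {}
  [2] u=1 | in {} | out {4} | prev {} | push {}
  [3] u=2 | in {0,1,2,4} | out {0} | prev {} | push {0,1}
  [4] u=3 | in {0,1,2,4} | out {1,2,3,4} | prev {} | push {2}
  [5] u=4 | in {0,1,2,4} | out {0,1,2,4} | prev {} | push {3}
  [6] u=0 | in {0,1,2,4} | out {0,1,2,4} | prev {0,1,2} | push {4}
  [7] u=1 | in {0,1,2,3,4} | out {0,1,4} | prev {4} | push {}
  [8] u=2 | in {0,1,2,3,4} | out {0} | ==
  [9] u=3 | in {0,1,2,4} | out {1,2,3,4} | ==
  [10] u=4 | in {0,1,2,4} | out {0,1,2,4} | ==

Converged values:
  [0] {0,1,2,4}
  [1] {0,1,4}
  [2] {0}
  [3] {1,2,3,4}
  [4] {0,1,2,4}

{0,1,2,4}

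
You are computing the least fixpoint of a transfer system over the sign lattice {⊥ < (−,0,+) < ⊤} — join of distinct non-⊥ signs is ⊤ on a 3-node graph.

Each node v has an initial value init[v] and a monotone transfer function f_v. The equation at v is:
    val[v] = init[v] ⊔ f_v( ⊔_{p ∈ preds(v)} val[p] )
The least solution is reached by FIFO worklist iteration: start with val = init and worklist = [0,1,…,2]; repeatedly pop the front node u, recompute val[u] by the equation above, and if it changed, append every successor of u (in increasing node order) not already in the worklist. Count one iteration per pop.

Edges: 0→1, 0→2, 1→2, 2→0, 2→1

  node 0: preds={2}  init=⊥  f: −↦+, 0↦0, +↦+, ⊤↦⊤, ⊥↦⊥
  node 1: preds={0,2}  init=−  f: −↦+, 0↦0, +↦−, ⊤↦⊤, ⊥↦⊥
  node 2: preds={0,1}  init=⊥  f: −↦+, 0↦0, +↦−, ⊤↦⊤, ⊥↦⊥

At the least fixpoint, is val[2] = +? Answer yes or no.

no

Trace (9 dequeues):
  [1] u=0 | in ⊥ | out ⊥ | ==
  [2] u=1 | in ⊥ | out − | ==
  [3] u=2 | in − | out + | prev ⊥ | push {0,1}
  [4] u=0 | in + | out + | prev ⊥ | push {2}
  [5] u=1 | in + | out − | ==
  [6] u=2 | in ⊤ | out ⊤ | prev + | push {0,1}
  [7] u=0 | in ⊤ | out ⊤ | prev + | push {2}
  [8] u=1 | in ⊤ | out ⊤ | prev − | push {}
  [9] u=2 | in ⊤ | out ⊤ | ==

Converged values:
  [0] ⊤
  [1] ⊤
  [2] ⊤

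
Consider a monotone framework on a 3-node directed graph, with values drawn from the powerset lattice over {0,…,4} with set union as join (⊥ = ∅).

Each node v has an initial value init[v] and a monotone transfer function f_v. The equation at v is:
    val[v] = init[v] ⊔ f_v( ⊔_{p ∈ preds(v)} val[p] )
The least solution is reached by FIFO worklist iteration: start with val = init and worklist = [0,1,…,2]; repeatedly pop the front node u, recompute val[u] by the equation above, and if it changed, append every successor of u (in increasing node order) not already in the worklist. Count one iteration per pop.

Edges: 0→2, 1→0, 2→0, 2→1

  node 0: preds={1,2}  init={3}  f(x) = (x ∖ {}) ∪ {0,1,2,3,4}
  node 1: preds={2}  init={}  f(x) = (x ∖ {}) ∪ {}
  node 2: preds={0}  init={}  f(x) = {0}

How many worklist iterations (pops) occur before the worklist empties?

6

Worklist (6 pops):
  #1 pop 0: in={} → {0,1,2,3,4} (was {3}); enqueue []
  #2 pop 1: in={} → {} (no change)
  #3 pop 2: in={0,1,2,3,4} → {0} (was {}); enqueue [0,1]
  #4 pop 0: in={0} → {0,1,2,3,4} (no change)
  #5 pop 1: in={0} → {0} (was {}); enqueue [0]
  #6 pop 0: in={0} → {0,1,2,3,4} (no change)

Fixpoint:
  val[0] = {0,1,2,3,4}
  val[1] = {0}
  val[2] = {0}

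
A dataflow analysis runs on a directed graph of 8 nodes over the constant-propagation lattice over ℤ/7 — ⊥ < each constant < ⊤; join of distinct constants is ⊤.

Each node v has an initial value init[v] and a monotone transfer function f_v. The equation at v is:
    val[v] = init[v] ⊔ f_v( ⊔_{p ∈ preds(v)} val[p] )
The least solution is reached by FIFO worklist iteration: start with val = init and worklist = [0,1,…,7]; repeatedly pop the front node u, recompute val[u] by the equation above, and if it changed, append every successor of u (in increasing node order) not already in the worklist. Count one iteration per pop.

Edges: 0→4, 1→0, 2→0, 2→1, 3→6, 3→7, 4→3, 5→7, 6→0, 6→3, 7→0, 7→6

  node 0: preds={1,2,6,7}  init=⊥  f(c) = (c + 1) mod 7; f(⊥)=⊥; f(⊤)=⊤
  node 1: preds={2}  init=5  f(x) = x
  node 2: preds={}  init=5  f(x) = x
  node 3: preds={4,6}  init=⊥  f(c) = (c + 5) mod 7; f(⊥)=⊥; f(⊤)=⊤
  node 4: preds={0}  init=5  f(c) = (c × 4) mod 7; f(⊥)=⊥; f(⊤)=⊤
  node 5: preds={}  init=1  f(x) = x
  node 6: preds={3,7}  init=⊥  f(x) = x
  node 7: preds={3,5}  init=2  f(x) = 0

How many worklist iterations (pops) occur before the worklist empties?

Iteration log — 12 steps:
  step 1. node 0  ⊔preds=⊤  new=⊤  old=⊥  +wl: 
  step 2. node 1  ⊔preds=5  new=5  stable
  step 3. node 2  ⊔preds=⊥  new=5  stable
  step 4. node 3  ⊔preds=5  new=3  old=⊥  +wl: 
  step 5. node 4  ⊔preds=⊤  new=⊤  old=5  +wl: 3
  step 6. node 5  ⊔preds=⊥  new=1  stable
  step 7. node 6  ⊔preds=⊤  new=⊤  old=⊥  +wl: 0
  step 8. node 7  ⊔preds=⊤  new=⊤  old=2  +wl: 6
  step 9. node 3  ⊔preds=⊤  new=⊤  old=3  +wl: 7
  step 10. node 0  ⊔preds=⊤  new=⊤  stable
  step 11. node 6  ⊔preds=⊤  new=⊤  stable
  step 12. node 7  ⊔preds=⊤  new=⊤  stable

Least fixpoint reached:
  node 0: ⊤
  node 1: 5
  node 2: 5
  node 3: ⊤
  node 4: ⊤
  node 5: 1
  node 6: ⊤
  node 7: ⊤

12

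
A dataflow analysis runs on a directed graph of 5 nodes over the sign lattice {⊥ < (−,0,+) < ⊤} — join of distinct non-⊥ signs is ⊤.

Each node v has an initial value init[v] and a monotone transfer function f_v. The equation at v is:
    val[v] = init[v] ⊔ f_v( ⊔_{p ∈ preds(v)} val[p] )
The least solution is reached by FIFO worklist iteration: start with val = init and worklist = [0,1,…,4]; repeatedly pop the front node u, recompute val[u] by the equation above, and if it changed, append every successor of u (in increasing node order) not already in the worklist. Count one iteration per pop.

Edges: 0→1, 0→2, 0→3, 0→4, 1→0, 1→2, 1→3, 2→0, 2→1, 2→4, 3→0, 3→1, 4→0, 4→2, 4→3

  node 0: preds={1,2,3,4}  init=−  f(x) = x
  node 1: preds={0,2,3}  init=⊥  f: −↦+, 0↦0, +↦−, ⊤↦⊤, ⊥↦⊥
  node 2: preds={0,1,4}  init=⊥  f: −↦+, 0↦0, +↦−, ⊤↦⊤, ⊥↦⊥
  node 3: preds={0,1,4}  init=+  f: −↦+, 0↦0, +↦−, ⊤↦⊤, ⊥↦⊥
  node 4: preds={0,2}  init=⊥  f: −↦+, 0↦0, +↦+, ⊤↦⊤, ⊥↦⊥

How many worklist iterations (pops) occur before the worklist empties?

9

Worklist (9 pops):
  #1 pop 0: in=+ → ⊤ (was −); enqueue []
  #2 pop 1: in=⊤ → ⊤ (was ⊥); enqueue [0]
  #3 pop 2: in=⊤ → ⊤ (was ⊥); enqueue [1]
  #4 pop 3: in=⊤ → ⊤ (was +); enqueue []
  #5 pop 4: in=⊤ → ⊤ (was ⊥); enqueue [2,3]
  #6 pop 0: in=⊤ → ⊤ (no change)
  #7 pop 1: in=⊤ → ⊤ (no change)
  #8 pop 2: in=⊤ → ⊤ (no change)
  #9 pop 3: in=⊤ → ⊤ (no change)

Fixpoint:
  val[0] = ⊤
  val[1] = ⊤
  val[2] = ⊤
  val[3] = ⊤
  val[4] = ⊤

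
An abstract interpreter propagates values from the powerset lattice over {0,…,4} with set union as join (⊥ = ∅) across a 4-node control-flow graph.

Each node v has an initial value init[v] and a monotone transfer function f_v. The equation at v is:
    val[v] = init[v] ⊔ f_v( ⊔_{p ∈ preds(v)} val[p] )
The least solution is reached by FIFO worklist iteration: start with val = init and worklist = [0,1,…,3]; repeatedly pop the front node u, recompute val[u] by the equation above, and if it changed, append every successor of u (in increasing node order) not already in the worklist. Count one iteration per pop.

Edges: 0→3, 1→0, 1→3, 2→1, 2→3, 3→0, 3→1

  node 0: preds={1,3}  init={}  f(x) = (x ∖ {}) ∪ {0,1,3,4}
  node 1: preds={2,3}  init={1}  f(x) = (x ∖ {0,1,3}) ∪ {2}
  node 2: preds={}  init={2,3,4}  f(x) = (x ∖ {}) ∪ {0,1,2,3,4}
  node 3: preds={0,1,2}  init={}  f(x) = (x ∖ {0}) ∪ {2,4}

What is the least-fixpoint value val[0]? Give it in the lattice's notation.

Trace (7 dequeues):
  [1] u=0 | in {1} | out {0,1,3,4} | prev {} | push {}
  [2] u=1 | in {2,3,4} | out {1,2,4} | prev {1} | push {0}
  [3] u=2 | in {} | out {0,1,2,3,4} | prev {2,3,4} | push {1}
  [4] u=3 | in {0,1,2,3,4} | out {1,2,3,4} | prev {} | push {}
  [5] u=0 | in {1,2,3,4} | out {0,1,2,3,4} | prev {0,1,3,4} | push {3}
  [6] u=1 | in {0,1,2,3,4} | out {1,2,4} | ==
  [7] u=3 | in {0,1,2,3,4} | out {1,2,3,4} | ==

Converged values:
  [0] {0,1,2,3,4}
  [1] {1,2,4}
  [2] {0,1,2,3,4}
  [3] {1,2,3,4}

{0,1,2,3,4}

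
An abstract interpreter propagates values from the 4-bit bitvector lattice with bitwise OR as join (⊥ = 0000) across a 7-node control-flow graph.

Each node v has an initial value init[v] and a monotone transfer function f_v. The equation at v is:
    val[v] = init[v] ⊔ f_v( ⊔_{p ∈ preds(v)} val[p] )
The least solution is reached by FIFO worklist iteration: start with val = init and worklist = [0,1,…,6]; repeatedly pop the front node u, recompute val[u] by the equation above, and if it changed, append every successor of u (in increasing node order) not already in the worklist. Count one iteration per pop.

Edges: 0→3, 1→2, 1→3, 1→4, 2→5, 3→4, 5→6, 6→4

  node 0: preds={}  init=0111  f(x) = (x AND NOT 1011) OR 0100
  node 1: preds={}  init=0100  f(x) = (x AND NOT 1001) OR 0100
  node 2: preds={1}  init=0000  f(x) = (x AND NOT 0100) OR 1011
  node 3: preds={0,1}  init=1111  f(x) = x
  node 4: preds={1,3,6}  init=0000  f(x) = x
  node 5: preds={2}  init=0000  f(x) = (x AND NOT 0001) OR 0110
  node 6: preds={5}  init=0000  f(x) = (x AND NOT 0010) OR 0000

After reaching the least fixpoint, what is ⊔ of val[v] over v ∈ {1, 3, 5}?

1111

Iteration log — 8 steps:
  step 1. node 0  ⊔preds=0000  new=0111  stable
  step 2. node 1  ⊔preds=0000  new=0100  stable
  step 3. node 2  ⊔preds=0100  new=1011  old=0000  +wl: 
  step 4. node 3  ⊔preds=0111  new=1111  stable
  step 5. node 4  ⊔preds=1111  new=1111  old=0000  +wl: 
  step 6. node 5  ⊔preds=1011  new=1110  old=0000  +wl: 
  step 7. node 6  ⊔preds=1110  new=1100  old=0000  +wl: 4
  step 8. node 4  ⊔preds=1111  new=1111  stable

Least fixpoint reached:
  node 0: 0111
  node 1: 0100
  node 2: 1011
  node 3: 1111
  node 4: 1111
  node 5: 1110
  node 6: 1100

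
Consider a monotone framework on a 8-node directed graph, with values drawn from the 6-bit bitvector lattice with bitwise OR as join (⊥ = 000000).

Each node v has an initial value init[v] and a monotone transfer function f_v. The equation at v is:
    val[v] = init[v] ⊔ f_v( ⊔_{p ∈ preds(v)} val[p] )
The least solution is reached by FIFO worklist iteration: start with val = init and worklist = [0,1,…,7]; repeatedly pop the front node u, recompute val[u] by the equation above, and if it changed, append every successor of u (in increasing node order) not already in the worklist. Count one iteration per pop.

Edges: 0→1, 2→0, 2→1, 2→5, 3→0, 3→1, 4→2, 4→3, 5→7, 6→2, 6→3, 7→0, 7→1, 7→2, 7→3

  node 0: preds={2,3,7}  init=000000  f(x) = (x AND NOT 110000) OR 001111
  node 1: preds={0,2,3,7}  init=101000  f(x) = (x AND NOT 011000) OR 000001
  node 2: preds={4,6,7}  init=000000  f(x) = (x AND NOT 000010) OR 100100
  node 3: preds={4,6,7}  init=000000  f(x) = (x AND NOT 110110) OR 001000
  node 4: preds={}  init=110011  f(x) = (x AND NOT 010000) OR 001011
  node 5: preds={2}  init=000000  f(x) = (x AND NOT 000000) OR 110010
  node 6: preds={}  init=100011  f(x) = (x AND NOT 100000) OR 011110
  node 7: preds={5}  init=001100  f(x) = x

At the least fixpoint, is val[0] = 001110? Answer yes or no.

Trace (12 dequeues):
  [1] u=0 | in 001100 | out 001111 | prev 000000 | push {}
  [2] u=1 | in 001111 | out 101111 | prev 101000 | push {}
  [3] u=2 | in 111111 | out 111101 | prev 000000 | push {0,1}
  [4] u=3 | in 111111 | out 001001 | prev 000000 | push {}
  [5] u=4 | in 000000 | out 111011 | prev 110011 | push {2,3}
  [6] u=5 | in 111101 | out 111111 | prev 000000 | push {}
  [7] u=6 | in 000000 | out 111111 | prev 100011 | push {}
  [8] u=7 | in 111111 | out 111111 | prev 001100 | push {}
  [9] u=0 | in 111111 | out 001111 | ==
  [10] u=1 | in 111111 | out 101111 | ==
  [11] u=2 | in 111111 | out 111101 | ==
  [12] u=3 | in 111111 | out 001001 | ==

Converged values:
  [0] 001111
  [1] 101111
  [2] 111101
  [3] 001001
  [4] 111011
  [5] 111111
  [6] 111111
  [7] 111111

no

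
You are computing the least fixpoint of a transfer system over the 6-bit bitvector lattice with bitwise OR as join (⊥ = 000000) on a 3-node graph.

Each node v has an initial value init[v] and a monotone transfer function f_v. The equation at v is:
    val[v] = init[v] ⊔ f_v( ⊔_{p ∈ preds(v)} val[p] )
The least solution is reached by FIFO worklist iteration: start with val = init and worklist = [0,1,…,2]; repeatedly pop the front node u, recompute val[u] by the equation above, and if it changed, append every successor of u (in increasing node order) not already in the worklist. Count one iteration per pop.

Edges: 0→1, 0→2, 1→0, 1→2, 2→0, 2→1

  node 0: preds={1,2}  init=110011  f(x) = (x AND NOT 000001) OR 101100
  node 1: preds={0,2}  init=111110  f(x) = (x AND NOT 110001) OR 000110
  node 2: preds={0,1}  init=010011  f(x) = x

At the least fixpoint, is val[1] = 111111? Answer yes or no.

no

Worklist (5 pops):
  #1 pop 0: in=111111 → 111111 (was 110011); enqueue []
  #2 pop 1: in=111111 → 111110 (no change)
  #3 pop 2: in=111111 → 111111 (was 010011); enqueue [0,1]
  #4 pop 0: in=111111 → 111111 (no change)
  #5 pop 1: in=111111 → 111110 (no change)

Fixpoint:
  val[0] = 111111
  val[1] = 111110
  val[2] = 111111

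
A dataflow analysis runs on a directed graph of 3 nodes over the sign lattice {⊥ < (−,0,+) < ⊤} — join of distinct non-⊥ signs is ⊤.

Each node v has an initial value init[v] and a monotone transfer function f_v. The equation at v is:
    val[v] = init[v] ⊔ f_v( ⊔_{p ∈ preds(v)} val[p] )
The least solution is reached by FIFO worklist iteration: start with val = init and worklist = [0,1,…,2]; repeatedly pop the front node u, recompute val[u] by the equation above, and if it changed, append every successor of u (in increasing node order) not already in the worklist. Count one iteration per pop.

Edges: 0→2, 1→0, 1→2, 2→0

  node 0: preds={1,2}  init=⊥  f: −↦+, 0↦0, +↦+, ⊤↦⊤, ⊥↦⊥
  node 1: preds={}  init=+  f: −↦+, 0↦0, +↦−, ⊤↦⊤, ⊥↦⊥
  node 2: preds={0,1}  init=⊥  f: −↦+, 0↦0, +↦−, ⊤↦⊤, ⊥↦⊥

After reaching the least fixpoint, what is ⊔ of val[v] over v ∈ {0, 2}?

⊤

Worklist (6 pops):
  #1 pop 0: in=+ → + (was ⊥); enqueue []
  #2 pop 1: in=⊥ → + (no change)
  #3 pop 2: in=+ → − (was ⊥); enqueue [0]
  #4 pop 0: in=⊤ → ⊤ (was +); enqueue [2]
  #5 pop 2: in=⊤ → ⊤ (was −); enqueue [0]
  #6 pop 0: in=⊤ → ⊤ (no change)

Fixpoint:
  val[0] = ⊤
  val[1] = +
  val[2] = ⊤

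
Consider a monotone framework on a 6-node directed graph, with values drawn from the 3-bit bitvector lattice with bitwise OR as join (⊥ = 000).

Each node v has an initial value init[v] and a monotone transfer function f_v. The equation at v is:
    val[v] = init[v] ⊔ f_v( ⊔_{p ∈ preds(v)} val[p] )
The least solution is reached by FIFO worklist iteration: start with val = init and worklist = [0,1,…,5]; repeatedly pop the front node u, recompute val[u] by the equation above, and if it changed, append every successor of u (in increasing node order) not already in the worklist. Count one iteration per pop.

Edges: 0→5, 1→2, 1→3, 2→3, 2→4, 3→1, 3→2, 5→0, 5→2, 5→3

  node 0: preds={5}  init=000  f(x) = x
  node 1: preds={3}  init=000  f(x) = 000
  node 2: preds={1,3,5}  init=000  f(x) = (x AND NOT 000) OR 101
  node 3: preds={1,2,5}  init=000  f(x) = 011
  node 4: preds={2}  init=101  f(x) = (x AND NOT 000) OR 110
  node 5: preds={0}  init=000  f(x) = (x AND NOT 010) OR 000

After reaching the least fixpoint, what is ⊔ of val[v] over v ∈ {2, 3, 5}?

111

Iteration log — 10 steps:
  step 1. node 0  ⊔preds=000  new=000  stable
  step 2. node 1  ⊔preds=000  new=000  stable
  step 3. node 2  ⊔preds=000  new=101  old=000  +wl: 
  step 4. node 3  ⊔preds=101  new=011  old=000  +wl: 1,2
  step 5. node 4  ⊔preds=101  new=111  old=101  +wl: 
  step 6. node 5  ⊔preds=000  new=000  stable
  step 7. node 1  ⊔preds=011  new=000  stable
  step 8. node 2  ⊔preds=011  new=111  old=101  +wl: 3,4
  step 9. node 3  ⊔preds=111  new=011  stable
  step 10. node 4  ⊔preds=111  new=111  stable

Least fixpoint reached:
  node 0: 000
  node 1: 000
  node 2: 111
  node 3: 011
  node 4: 111
  node 5: 000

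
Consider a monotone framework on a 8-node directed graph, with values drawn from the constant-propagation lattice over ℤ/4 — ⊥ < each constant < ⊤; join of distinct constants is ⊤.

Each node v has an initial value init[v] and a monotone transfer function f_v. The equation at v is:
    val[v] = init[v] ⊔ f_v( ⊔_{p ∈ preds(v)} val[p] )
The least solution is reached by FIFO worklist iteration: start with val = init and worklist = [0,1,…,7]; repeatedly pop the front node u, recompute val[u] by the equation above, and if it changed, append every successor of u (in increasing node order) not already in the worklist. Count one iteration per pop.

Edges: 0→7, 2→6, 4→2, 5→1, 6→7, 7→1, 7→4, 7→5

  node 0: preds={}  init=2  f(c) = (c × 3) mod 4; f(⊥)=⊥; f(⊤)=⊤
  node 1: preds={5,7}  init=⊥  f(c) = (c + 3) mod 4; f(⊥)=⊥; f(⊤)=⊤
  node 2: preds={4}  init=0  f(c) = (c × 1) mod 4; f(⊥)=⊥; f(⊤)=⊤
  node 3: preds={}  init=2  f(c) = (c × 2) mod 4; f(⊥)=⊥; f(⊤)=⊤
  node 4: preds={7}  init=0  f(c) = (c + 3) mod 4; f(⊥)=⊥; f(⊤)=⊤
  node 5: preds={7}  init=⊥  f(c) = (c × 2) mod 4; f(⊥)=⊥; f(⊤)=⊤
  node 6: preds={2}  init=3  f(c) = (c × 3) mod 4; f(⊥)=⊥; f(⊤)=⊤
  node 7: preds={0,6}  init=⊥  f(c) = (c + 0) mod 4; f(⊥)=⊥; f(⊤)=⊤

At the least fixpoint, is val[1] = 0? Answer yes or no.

Iteration log — 14 steps:
  step 1. node 0  ⊔preds=⊥  new=2  stable
  step 2. node 1  ⊔preds=⊥  new=⊥  stable
  step 3. node 2  ⊔preds=0  new=0  stable
  step 4. node 3  ⊔preds=⊥  new=2  stable
  step 5. node 4  ⊔preds=⊥  new=0  stable
  step 6. node 5  ⊔preds=⊥  new=⊥  stable
  step 7. node 6  ⊔preds=0  new=⊤  old=3  +wl: 
  step 8. node 7  ⊔preds=⊤  new=⊤  old=⊥  +wl: 1,4,5
  step 9. node 1  ⊔preds=⊤  new=⊤  old=⊥  +wl: 
  step 10. node 4  ⊔preds=⊤  new=⊤  old=0  +wl: 2
  step 11. node 5  ⊔preds=⊤  new=⊤  old=⊥  +wl: 1
  step 12. node 2  ⊔preds=⊤  new=⊤  old=0  +wl: 6
  step 13. node 1  ⊔preds=⊤  new=⊤  stable
  step 14. node 6  ⊔preds=⊤  new=⊤  stable

Least fixpoint reached:
  node 0: 2
  node 1: ⊤
  node 2: ⊤
  node 3: 2
  node 4: ⊤
  node 5: ⊤
  node 6: ⊤
  node 7: ⊤

no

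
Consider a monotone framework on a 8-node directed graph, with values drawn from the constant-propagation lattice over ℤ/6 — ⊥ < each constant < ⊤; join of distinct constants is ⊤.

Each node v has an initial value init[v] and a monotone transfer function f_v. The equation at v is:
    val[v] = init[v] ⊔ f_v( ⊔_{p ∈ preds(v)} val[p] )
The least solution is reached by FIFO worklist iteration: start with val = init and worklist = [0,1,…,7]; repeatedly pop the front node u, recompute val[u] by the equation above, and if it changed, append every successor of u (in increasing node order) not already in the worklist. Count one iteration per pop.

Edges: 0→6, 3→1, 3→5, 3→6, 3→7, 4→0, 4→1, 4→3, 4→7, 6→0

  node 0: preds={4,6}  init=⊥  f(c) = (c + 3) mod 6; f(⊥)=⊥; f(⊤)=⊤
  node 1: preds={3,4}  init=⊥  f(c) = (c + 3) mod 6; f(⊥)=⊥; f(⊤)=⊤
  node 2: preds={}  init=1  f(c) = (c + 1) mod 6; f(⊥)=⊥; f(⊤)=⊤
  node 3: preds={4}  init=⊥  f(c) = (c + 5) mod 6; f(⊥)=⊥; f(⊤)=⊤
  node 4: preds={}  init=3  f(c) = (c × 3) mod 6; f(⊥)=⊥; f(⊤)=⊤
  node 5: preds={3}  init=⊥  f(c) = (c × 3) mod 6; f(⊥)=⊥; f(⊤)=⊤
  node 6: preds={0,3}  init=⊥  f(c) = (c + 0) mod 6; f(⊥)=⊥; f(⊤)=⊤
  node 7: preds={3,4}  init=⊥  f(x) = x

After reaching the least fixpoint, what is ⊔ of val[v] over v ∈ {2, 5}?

⊤

Iteration log — 11 steps:
  step 1. node 0  ⊔preds=3  new=0  old=⊥  +wl: 
  step 2. node 1  ⊔preds=3  new=0  old=⊥  +wl: 
  step 3. node 2  ⊔preds=⊥  new=1  stable
  step 4. node 3  ⊔preds=3  new=2  old=⊥  +wl: 1
  step 5. node 4  ⊔preds=⊥  new=3  stable
  step 6. node 5  ⊔preds=2  new=0  old=⊥  +wl: 
  step 7. node 6  ⊔preds=⊤  new=⊤  old=⊥  +wl: 0
  step 8. node 7  ⊔preds=⊤  new=⊤  old=⊥  +wl: 
  step 9. node 1  ⊔preds=⊤  new=⊤  old=0  +wl: 
  step 10. node 0  ⊔preds=⊤  new=⊤  old=0  +wl: 6
  step 11. node 6  ⊔preds=⊤  new=⊤  stable

Least fixpoint reached:
  node 0: ⊤
  node 1: ⊤
  node 2: 1
  node 3: 2
  node 4: 3
  node 5: 0
  node 6: ⊤
  node 7: ⊤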